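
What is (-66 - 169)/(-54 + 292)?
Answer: -235/238 ≈ -0.98740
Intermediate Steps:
(-66 - 169)/(-54 + 292) = -235/238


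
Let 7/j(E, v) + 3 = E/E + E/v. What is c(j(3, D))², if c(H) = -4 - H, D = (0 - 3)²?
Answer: 1/25 ≈ 0.040000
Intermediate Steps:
D = 9 (D = (-3)² = 9)
j(E, v) = 7/(-2 + E/v) (j(E, v) = 7/(-3 + (E/E + E/v)) = 7/(-3 + (1 + E/v)) = 7/(-2 + E/v))
c(j(3, D))² = (-4 - 7*9/(3 - 2*9))² = (-4 - 7*9/(3 - 18))² = (-4 - 7*9/(-15))² = (-4 - 7*9*(-1)/15)² = (-4 - 1*(-21/5))² = (-4 + 21/5)² = (⅕)² = 1/25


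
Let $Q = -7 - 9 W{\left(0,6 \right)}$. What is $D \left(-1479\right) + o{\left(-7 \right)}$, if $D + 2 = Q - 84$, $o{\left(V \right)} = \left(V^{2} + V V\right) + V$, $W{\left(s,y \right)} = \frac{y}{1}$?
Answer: $217504$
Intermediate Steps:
$W{\left(s,y \right)} = y$ ($W{\left(s,y \right)} = y 1 = y$)
$Q = -61$ ($Q = -7 - 54 = -61$)
$o{\left(V \right)} = V + 2 V^{2}$ ($o{\left(V \right)} = \left(V^{2} + V^{2}\right) + V = 2 V^{2} + V = V + 2 V^{2}$)
$D = -147$ ($D = -2 - 145 = -147$)
$D \left(-1479\right) + o{\left(-7 \right)} = \left(-147\right) \left(-1479\right) - 7 \left(1 + 2 \left(-7\right)\right) = 217413 - 7 \left(1 - 14\right) = 217413 - -91 = 217413 + 91 = 217504$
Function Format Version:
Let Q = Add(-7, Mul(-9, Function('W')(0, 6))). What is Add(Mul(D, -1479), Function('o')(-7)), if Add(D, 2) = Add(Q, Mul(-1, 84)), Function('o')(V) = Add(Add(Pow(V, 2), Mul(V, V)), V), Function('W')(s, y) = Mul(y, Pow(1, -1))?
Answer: 217504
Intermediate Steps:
Function('W')(s, y) = y (Function('W')(s, y) = Mul(y, 1) = y)
Q = -61 (Q = Add(-7, Mul(-9, 6)) = Add(-7, -54) = -61)
Function('o')(V) = Add(V, Mul(2, Pow(V, 2))) (Function('o')(V) = Add(Add(Pow(V, 2), Pow(V, 2)), V) = Add(Mul(2, Pow(V, 2)), V) = Add(V, Mul(2, Pow(V, 2))))
D = -147 (D = Add(-2, Add(-61, Mul(-1, 84))) = Add(-2, Add(-61, -84)) = Add(-2, -145) = -147)
Add(Mul(D, -1479), Function('o')(-7)) = Add(Mul(-147, -1479), Mul(-7, Add(1, Mul(2, -7)))) = Add(217413, Mul(-7, Add(1, -14))) = Add(217413, Mul(-7, -13)) = Add(217413, 91) = 217504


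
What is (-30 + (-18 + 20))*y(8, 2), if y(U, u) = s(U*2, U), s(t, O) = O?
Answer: -224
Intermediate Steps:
y(U, u) = U
(-30 + (-18 + 20))*y(8, 2) = (-30 + (-18 + 20))*8 = (-30 + 2)*8 = -28*8 = -224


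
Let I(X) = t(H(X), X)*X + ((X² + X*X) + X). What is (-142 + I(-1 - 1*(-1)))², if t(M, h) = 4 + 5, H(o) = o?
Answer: 20164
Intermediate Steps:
t(M, h) = 9
I(X) = 2*X² + 10*X (I(X) = 9*X + ((X² + X*X) + X) = 9*X + ((X² + X²) + X) = 9*X + (2*X² + X) = 9*X + (X + 2*X²) = 2*X² + 10*X)
(-142 + I(-1 - 1*(-1)))² = (-142 + 2*(-1 - 1*(-1))*(5 + (-1 - 1*(-1))))² = (-142 + 2*(-1 + 1)*(5 + (-1 + 1)))² = (-142 + 2*0*(5 + 0))² = (-142 + 2*0*5)² = (-142 + 0)² = (-142)² = 20164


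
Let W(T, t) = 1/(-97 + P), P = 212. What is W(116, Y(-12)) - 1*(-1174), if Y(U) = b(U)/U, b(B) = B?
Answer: 135011/115 ≈ 1174.0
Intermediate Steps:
Y(U) = 1 (Y(U) = U/U = 1)
W(T, t) = 1/115 (W(T, t) = 1/(-97 + 212) = 1/115)
W(116, Y(-12)) - 1*(-1174) = 1/115 - 1*(-1174) = 1/115 + 1174 = 135011/115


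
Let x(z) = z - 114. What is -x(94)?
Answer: 20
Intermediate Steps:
x(z) = -114 + z
-x(94) = -(-114 + 94) = -1*(-20) = 20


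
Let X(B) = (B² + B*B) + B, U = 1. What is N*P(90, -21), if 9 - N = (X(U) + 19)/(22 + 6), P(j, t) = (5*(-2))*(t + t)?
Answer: 3450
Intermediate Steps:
X(B) = B + 2*B² (X(B) = (B² + B²) + B = 2*B² + B = B + 2*B²)
P(j, t) = -20*t
N = 115/14 (N = 9 - (1*(1 + 2*1) + 19)/(22 + 6) = 9 - (1*(1 + 2) + 19)/28 = 9 - (1*3 + 19)/28 = 9 - (3 + 19)/28 = 9 - 22/28 = 9 - 1*11/14 = 9 - 11/14 = 115/14 ≈ 8.2143)
N*P(90, -21) = 115*(-20*(-21))/14 = (115/14)*420 = 3450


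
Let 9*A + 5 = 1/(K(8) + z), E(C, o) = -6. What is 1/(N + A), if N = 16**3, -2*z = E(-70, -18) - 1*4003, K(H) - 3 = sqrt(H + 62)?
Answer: 5347485547065/21900330271452089 + 36*sqrt(70)/21900330271452089 ≈ 0.00024417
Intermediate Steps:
K(H) = 3 + sqrt(62 + H) (K(H) = 3 + sqrt(H + 62) = 3 + sqrt(62 + H))
z = 4009/2 (z = -(-6 - 1*4003)/2 = -(-6 - 4003)/2 = -1/2*(-4009) = 4009/2 ≈ 2004.5)
A = -5/9 + 1/(9*(4015/2 + sqrt(70))) (A = -5/9 + 1/(9*((3 + sqrt(62 + 8)) + 4009/2)) = -5/9 + 1/(9*((3 + sqrt(70)) + 4009/2)) = -5/9 + 1/(9*(4015/2 + sqrt(70))) ≈ -0.55550)
N = 4096
1/(N + A) = 1/(4096 + (-16118339/29015901 - 4*sqrt(70)/145079505)) = 1/(118833012157/29015901 - 4*sqrt(70)/145079505)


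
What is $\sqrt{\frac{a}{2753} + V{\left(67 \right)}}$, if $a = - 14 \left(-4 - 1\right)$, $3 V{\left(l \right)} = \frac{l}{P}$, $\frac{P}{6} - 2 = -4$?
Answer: $\frac{i \sqrt{500856043}}{16518} \approx 1.3549 i$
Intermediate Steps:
$P = -12$ ($P = 12 + 6 \left(-4\right) = 12 - 24 = -12$)
$V{\left(l \right)} = - \frac{l}{36}$ ($V{\left(l \right)} = \frac{l \frac{1}{-12}}{3} = \frac{l \left(- \frac{1}{12}\right)}{3} = \frac{\left(- \frac{1}{12}\right) l}{3} = - \frac{l}{36}$)
$a = 70$ ($a = \left(-14\right) \left(-5\right) = 70$)
$\sqrt{\frac{a}{2753} + V{\left(67 \right)}} = \sqrt{\frac{70}{2753} - \frac{67}{36}} = \sqrt{- \frac{181931}{99108}} = \frac{i \sqrt{500856043}}{16518}$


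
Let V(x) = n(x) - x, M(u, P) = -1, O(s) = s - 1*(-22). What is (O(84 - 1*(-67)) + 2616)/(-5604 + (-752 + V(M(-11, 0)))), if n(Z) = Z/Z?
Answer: -2789/6354 ≈ -0.43894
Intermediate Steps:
O(s) = 22 + s (O(s) = s + 22 = 22 + s)
n(Z) = 1
V(x) = 1 - x
(O(84 - 1*(-67)) + 2616)/(-5604 + (-752 + V(M(-11, 0)))) = ((22 + (84 - 1*(-67))) + 2616)/(-5604 + (-752 + (1 - 1*(-1)))) = ((22 + (84 + 67)) + 2616)/(-5604 + (-752 + (1 + 1))) = ((22 + 151) + 2616)/(-5604 + (-752 + 2)) = (173 + 2616)/(-5604 - 750) = 2789/(-6354) = 2789*(-1/6354) = -2789/6354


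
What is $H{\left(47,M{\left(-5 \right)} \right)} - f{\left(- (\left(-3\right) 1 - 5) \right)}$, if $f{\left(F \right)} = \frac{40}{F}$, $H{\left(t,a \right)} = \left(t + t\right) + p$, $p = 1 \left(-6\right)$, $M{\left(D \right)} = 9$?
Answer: $83$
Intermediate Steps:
$p = -6$
$H{\left(t,a \right)} = -6 + 2 t$ ($H{\left(t,a \right)} = \left(t + t\right) - 6 = 2 t - 6 = -6 + 2 t$)
$H{\left(47,M{\left(-5 \right)} \right)} - f{\left(- (\left(-3\right) 1 - 5) \right)} = \left(-6 + 2 \cdot 47\right) - \frac{40}{\left(-1\right) \left(\left(-3\right) 1 - 5\right)} = \left(-6 + 94\right) - \frac{40}{\left(-1\right) \left(-3 - 5\right)} = 88 - \frac{40}{\left(-1\right) \left(-8\right)} = 88 - \frac{40}{8} = 88 - 40 \cdot \frac{1}{8} = 88 - 5 = 83$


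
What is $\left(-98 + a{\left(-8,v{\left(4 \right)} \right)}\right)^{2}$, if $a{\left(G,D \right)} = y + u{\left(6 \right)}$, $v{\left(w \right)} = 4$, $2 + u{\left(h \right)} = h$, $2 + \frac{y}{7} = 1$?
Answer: $10201$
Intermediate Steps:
$y = -7$ ($y = -14 + 7 \cdot 1 = -14 + 7 = -7$)
$u{\left(h \right)} = -2 + h$
$a{\left(G,D \right)} = -3$ ($a{\left(G,D \right)} = -7 + \left(-2 + 6\right) = -7 + 4 = -3$)
$\left(-98 + a{\left(-8,v{\left(4 \right)} \right)}\right)^{2} = \left(-98 - 3\right)^{2} = \left(-101\right)^{2} = 10201$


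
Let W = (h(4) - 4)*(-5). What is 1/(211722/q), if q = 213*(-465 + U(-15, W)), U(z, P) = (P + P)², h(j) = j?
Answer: -465/994 ≈ -0.46781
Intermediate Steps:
W = 0 (W = (4 - 4)*(-5) = 0*(-5) = 0)
U(z, P) = 4*P² (U(z, P) = (2*P)² = 4*P²)
q = -99045 (q = 213*(-465 + 4*0²) = 213*(-465 + 4*0) = 213*(-465 + 0) = 213*(-465) = -99045)
1/(211722/q) = 1/(211722/(-99045)) = 1/(211722*(-1/99045)) = 1/(-994/465) = -465/994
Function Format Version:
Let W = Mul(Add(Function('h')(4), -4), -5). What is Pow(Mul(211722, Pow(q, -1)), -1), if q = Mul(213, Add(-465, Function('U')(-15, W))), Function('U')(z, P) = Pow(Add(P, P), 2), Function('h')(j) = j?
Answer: Rational(-465, 994) ≈ -0.46781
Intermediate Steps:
W = 0 (W = Mul(Add(4, -4), -5) = Mul(0, -5) = 0)
Function('U')(z, P) = Mul(4, Pow(P, 2)) (Function('U')(z, P) = Pow(Mul(2, P), 2) = Mul(4, Pow(P, 2)))
q = -99045 (q = Mul(213, Add(-465, Mul(4, Pow(0, 2)))) = Mul(213, Add(-465, Mul(4, 0))) = Mul(213, Add(-465, 0)) = Mul(213, -465) = -99045)
Pow(Mul(211722, Pow(q, -1)), -1) = Pow(Mul(211722, Pow(-99045, -1)), -1) = Pow(Mul(211722, Rational(-1, 99045)), -1) = Pow(Rational(-994, 465), -1) = Rational(-465, 994)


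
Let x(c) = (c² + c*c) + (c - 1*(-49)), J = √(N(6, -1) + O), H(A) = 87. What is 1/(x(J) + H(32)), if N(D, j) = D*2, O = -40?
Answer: 20/1607 - I*√7/3214 ≈ 0.012446 - 0.0008232*I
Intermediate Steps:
N(D, j) = 2*D
J = 2*I*√7 (J = √(2*6 - 40) = √(12 - 40) = √(-28) = 2*I*√7 ≈ 5.2915*I)
x(c) = 49 + c + 2*c² (x(c) = (c² + c²) + (c + 49) = 2*c² + (49 + c) = 49 + c + 2*c²)
1/(x(J) + H(32)) = 1/((49 + 2*I*√7 + 2*(2*I*√7)²) + 87) = 1/((49 + 2*I*√7 + 2*(-28)) + 87) = 1/((49 + 2*I*√7 - 56) + 87) = 1/((-7 + 2*I*√7) + 87) = 1/(80 + 2*I*√7)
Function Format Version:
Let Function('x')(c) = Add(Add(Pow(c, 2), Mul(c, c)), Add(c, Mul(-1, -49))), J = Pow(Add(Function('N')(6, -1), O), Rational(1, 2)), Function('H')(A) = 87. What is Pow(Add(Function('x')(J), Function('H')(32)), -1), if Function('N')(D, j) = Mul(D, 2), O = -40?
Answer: Add(Rational(20, 1607), Mul(Rational(-1, 3214), I, Pow(7, Rational(1, 2)))) ≈ Add(0.012446, Mul(-0.00082320, I))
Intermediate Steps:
Function('N')(D, j) = Mul(2, D)
J = Mul(2, I, Pow(7, Rational(1, 2))) (J = Pow(Add(Mul(2, 6), -40), Rational(1, 2)) = Pow(Add(12, -40), Rational(1, 2)) = Pow(-28, Rational(1, 2)) = Mul(2, I, Pow(7, Rational(1, 2))) ≈ Mul(5.2915, I))
Function('x')(c) = Add(49, c, Mul(2, Pow(c, 2))) (Function('x')(c) = Add(Add(Pow(c, 2), Pow(c, 2)), Add(c, 49)) = Add(Mul(2, Pow(c, 2)), Add(49, c)) = Add(49, c, Mul(2, Pow(c, 2))))
Pow(Add(Function('x')(J), Function('H')(32)), -1) = Pow(Add(Add(49, Mul(2, I, Pow(7, Rational(1, 2))), Mul(2, Pow(Mul(2, I, Pow(7, Rational(1, 2))), 2))), 87), -1) = Pow(Add(Add(49, Mul(2, I, Pow(7, Rational(1, 2))), Mul(2, -28)), 87), -1) = Pow(Add(Add(49, Mul(2, I, Pow(7, Rational(1, 2))), -56), 87), -1) = Pow(Add(Add(-7, Mul(2, I, Pow(7, Rational(1, 2)))), 87), -1) = Pow(Add(80, Mul(2, I, Pow(7, Rational(1, 2)))), -1)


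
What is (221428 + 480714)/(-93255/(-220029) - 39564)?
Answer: -51497200706/2901711367 ≈ -17.747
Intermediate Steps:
(221428 + 480714)/(-93255/(-220029) - 39564) = 702142/(-93255*(-1/220029) - 39564) = 702142/(31085/73343 - 39564) = 702142/(-2901711367/73343) = 702142*(-73343/2901711367) = -51497200706/2901711367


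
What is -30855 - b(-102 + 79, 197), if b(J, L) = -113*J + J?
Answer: -33431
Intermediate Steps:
b(J, L) = -112*J
-30855 - b(-102 + 79, 197) = -30855 - (-112)*(-102 + 79) = -30855 - (-112)*(-23) = -30855 - 1*2576 = -30855 - 2576 = -33431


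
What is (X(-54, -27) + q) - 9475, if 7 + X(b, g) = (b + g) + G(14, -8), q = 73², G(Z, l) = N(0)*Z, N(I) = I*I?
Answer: -4234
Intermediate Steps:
N(I) = I²
G(Z, l) = 0 (G(Z, l) = 0²*Z = 0*Z = 0)
q = 5329
X(b, g) = -7 + b + g (X(b, g) = -7 + ((b + g) + 0) = -7 + (b + g) = -7 + b + g)
(X(-54, -27) + q) - 9475 = ((-7 - 54 - 27) + 5329) - 9475 = (-88 + 5329) - 9475 = 5241 - 9475 = -4234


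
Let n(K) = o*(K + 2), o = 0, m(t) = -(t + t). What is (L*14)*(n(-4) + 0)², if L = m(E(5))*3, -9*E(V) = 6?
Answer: 0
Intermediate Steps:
E(V) = -⅔ (E(V) = -⅑*6 = -⅔)
m(t) = -2*t
n(K) = 0 (n(K) = 0*(K + 2) = 0*(2 + K) = 0)
L = 4 (L = -2*(-⅔)*3 = (4/3)*3 = 4)
(L*14)*(n(-4) + 0)² = (4*14)*(0 + 0)² = 56*0² = 56*0 = 0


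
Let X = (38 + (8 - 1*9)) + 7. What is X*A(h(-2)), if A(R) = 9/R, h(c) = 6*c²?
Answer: 33/2 ≈ 16.500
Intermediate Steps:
X = 44 (X = (38 + (8 - 9)) + 7 = (38 - 1) + 7 = 37 + 7 = 44)
X*A(h(-2)) = 44*(9/((6*(-2)²))) = 44*(9/((6*4))) = 44*(9/24) = 44*(9*(1/24)) = 44*(3/8) = 33/2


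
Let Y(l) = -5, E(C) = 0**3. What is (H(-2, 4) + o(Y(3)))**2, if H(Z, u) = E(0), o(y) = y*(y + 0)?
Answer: 625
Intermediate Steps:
E(C) = 0
o(y) = y**2 (o(y) = y*y = y**2)
H(Z, u) = 0
(H(-2, 4) + o(Y(3)))**2 = (0 + (-5)**2)**2 = (0 + 25)**2 = 25**2 = 625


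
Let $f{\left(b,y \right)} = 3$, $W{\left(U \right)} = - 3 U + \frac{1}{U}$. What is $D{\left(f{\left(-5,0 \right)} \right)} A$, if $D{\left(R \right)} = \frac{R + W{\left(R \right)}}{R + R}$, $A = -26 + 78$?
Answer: $- \frac{442}{9} \approx -49.111$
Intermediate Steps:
$W{\left(U \right)} = \frac{1}{U} - 3 U$
$A = 52$
$D{\left(R \right)} = \frac{\frac{1}{R} - 2 R}{2 R}$ ($D{\left(R \right)} = \frac{R - \left(- \frac{1}{R} + 3 R\right)}{R + R} = \frac{\frac{1}{R} - 2 R}{2 R}$)
$D{\left(f{\left(-5,0 \right)} \right)} A = \left(-1 + \frac{1}{2 \cdot 9}\right) 52 = \left(-1 + \frac{1}{2} \cdot \frac{1}{9}\right) 52 = \left(-1 + \frac{1}{18}\right) 52 = \left(- \frac{17}{18}\right) 52 = - \frac{442}{9}$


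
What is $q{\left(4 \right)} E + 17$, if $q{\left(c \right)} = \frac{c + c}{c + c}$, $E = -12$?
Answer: $5$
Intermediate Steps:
$q{\left(c \right)} = 1$ ($q{\left(c \right)} = \frac{2 c}{2 c} = 2 c \frac{1}{2 c} = 1$)
$q{\left(4 \right)} E + 17 = 1 \left(-12\right) + 17 = -12 + 17 = 5$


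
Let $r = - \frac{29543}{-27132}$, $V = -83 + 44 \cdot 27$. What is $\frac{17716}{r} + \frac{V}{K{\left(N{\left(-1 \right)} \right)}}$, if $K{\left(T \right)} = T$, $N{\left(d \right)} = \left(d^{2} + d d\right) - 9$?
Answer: $\frac{3332048569}{206801} \approx 16112.0$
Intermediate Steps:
$N{\left(d \right)} = -9 + 2 d^{2}$ ($N{\left(d \right)} = \left(d^{2} + d^{2}\right) - 9 = 2 d^{2} - 9 = -9 + 2 d^{2}$)
$V = 1105$ ($V = -83 + 1188 = 1105$)
$r = \frac{29543}{27132}$ ($r = \left(-29543\right) \left(- \frac{1}{27132}\right) = \frac{29543}{27132} \approx 1.0889$)
$\frac{17716}{r} + \frac{V}{K{\left(N{\left(-1 \right)} \right)}} = \frac{17716}{\frac{29543}{27132}} + \frac{1105}{-9 + 2 \left(-1\right)^{2}} = 17716 \cdot \frac{27132}{29543} + \frac{1105}{-9 + 2 \cdot 1} = \frac{480670512}{29543} + \frac{1105}{-9 + 2} = \frac{480670512}{29543} + \frac{1105}{-7} = \frac{480670512}{29543} + 1105 \left(- \frac{1}{7}\right) = \frac{480670512}{29543} - \frac{1105}{7} = \frac{3332048569}{206801}$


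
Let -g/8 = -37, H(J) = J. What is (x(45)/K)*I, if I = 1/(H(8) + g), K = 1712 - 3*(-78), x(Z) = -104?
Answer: -13/73948 ≈ -0.00017580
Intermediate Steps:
K = 1946 (K = 1712 + 234 = 1946)
g = 296 (g = -8*(-37) = 296)
I = 1/304 (I = 1/(8 + 296) = 1/304 ≈ 0.0032895)
(x(45)/K)*I = -104/1946*(1/304) = -104*1/1946*(1/304) = -52/973*1/304 = -13/73948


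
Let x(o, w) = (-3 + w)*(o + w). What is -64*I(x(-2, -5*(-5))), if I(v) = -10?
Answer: 640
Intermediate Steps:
-64*I(x(-2, -5*(-5))) = -64*(-10) = 640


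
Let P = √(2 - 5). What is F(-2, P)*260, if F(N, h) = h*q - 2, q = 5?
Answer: -520 + 1300*I*√3 ≈ -520.0 + 2251.7*I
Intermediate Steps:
P = I*√3 (P = √(-3) = I*√3 ≈ 1.732*I)
F(N, h) = -2 + 5*h (F(N, h) = h*5 - 2 = 5*h - 2 = -2 + 5*h)
F(-2, P)*260 = (-2 + 5*(I*√3))*260 = (-2 + 5*I*√3)*260 = -520 + 1300*I*√3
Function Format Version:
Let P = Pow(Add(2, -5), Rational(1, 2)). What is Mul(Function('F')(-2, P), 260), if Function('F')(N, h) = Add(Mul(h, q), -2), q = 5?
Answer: Add(-520, Mul(1300, I, Pow(3, Rational(1, 2)))) ≈ Add(-520.00, Mul(2251.7, I))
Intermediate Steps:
P = Mul(I, Pow(3, Rational(1, 2))) (P = Pow(-3, Rational(1, 2)) = Mul(I, Pow(3, Rational(1, 2))) ≈ Mul(1.7320, I))
Function('F')(N, h) = Add(-2, Mul(5, h)) (Function('F')(N, h) = Add(Mul(h, 5), -2) = Add(Mul(5, h), -2) = Add(-2, Mul(5, h)))
Mul(Function('F')(-2, P), 260) = Mul(Add(-2, Mul(5, Mul(I, Pow(3, Rational(1, 2))))), 260) = Mul(Add(-2, Mul(5, I, Pow(3, Rational(1, 2)))), 260) = Add(-520, Mul(1300, I, Pow(3, Rational(1, 2))))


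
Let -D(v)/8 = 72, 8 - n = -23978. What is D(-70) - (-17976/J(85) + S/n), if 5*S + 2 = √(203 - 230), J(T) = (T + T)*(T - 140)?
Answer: -32402542549/56067275 - 3*I*√3/119930 ≈ -577.92 - 4.3327e-5*I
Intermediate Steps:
n = 23986 (n = 8 - 1*(-23978) = 8 + 23978 = 23986)
D(v) = -576 (D(v) = -8*72 = -576)
J(T) = 2*T*(-140 + T) (J(T) = (2*T)*(-140 + T) = 2*T*(-140 + T))
S = -⅖ + 3*I*√3/5 (S = -⅖ + √(203 - 230)/5 = -⅖ + √(-27)/5 = -⅖ + (3*I*√3)/5 = -⅖ + 3*I*√3/5 ≈ -0.4 + 1.0392*I)
D(-70) - (-17976/J(85) + S/n) = -576 - (-17976*1/(170*(-140 + 85)) + (-⅖ + 3*I*√3/5)/23986) = -576 - (-17976/(2*85*(-55)) + (-⅖ + 3*I*√3/5)*(1/23986)) = -576 - (-17976/(-9350) + (-1/59965 + 3*I*√3/119930)) = -576 - (-17976*(-1/9350) + (-1/59965 + 3*I*√3/119930)) = -576 - (8988/4675 + (-1/59965 + 3*I*√3/119930)) = -576 - (107792149/56067275 + 3*I*√3/119930) = -576 + (-107792149/56067275 - 3*I*√3/119930) = -32402542549/56067275 - 3*I*√3/119930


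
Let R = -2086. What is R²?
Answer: 4351396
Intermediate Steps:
R² = (-2086)² = 4351396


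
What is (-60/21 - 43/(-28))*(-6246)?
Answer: 115551/14 ≈ 8253.6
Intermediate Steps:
(-60/21 - 43/(-28))*(-6246) = (-60*1/21 - 43*(-1/28))*(-6246) = (-20/7 + 43/28)*(-6246) = -37/28*(-6246) = 115551/14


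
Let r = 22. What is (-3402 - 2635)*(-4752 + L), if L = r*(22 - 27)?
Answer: 29351894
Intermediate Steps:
L = -110 (L = 22*(22 - 27) = 22*(-5) = -110)
(-3402 - 2635)*(-4752 + L) = (-3402 - 2635)*(-4752 - 110) = -6037*(-4862) = 29351894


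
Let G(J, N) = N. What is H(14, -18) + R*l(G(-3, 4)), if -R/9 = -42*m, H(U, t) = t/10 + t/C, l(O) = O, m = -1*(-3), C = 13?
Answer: 294633/65 ≈ 4532.8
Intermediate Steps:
m = 3
H(U, t) = 23*t/130 (H(U, t) = t/10 + t/13 = 23*t/130)
R = 1134 (R = -(-378)*3 = -9*(-126) = 1134)
H(14, -18) + R*l(G(-3, 4)) = (23/130)*(-18) + 1134*4 = -207/65 + 4536 = 294633/65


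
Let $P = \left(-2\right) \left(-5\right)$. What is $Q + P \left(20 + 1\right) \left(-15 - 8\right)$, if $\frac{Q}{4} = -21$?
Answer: $-4914$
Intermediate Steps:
$Q = -84$ ($Q = 4 \left(-21\right) = -84$)
$P = 10$
$Q + P \left(20 + 1\right) \left(-15 - 8\right) = -84 + 10 \left(20 + 1\right) \left(-15 - 8\right) = -84 + 10 \cdot 21 \left(-23\right) = -84 + 10 \left(-483\right) = -84 - 4830 = -4914$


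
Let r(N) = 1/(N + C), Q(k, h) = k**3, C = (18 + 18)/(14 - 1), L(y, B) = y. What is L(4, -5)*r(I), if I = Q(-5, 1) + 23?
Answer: -26/645 ≈ -0.040310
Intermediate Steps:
C = 36/13 ≈ 2.7692
I = -102 (I = (-5)**3 + 23 = -125 + 23 = -102)
r(N) = 1/(36/13 + N) (r(N) = 1/(N + 36/13) = 1/(36/13 + N))
L(4, -5)*r(I) = 4*(13/(36 + 13*(-102))) = 4*(13/(36 - 1326)) = 4*(13/(-1290)) = 4*(13*(-1/1290)) = 4*(-13/1290) = -26/645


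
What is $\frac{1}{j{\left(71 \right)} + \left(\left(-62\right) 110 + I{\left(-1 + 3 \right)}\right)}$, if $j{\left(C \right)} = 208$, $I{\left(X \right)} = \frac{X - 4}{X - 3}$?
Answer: $- \frac{1}{6610} \approx -0.00015129$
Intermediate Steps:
$I{\left(X \right)} = \frac{-4 + X}{-3 + X}$
$\frac{1}{j{\left(71 \right)} + \left(\left(-62\right) 110 + I{\left(-1 + 3 \right)}\right)} = \frac{1}{208 - \left(6820 - \frac{-4 + \left(-1 + 3\right)}{-3 + \left(-1 + 3\right)}\right)} = \frac{1}{208 - \left(6820 - \frac{-4 + 2}{-3 + 2}\right)} = \frac{1}{208 - \left(6820 - \frac{1}{-1} \left(-2\right)\right)} = \frac{1}{208 - 6818} = \frac{1}{-6610} = - \frac{1}{6610}$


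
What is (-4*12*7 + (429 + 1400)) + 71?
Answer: 1564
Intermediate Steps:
(-4*12*7 + (429 + 1400)) + 71 = (-48*7 + 1829) + 71 = (-336 + 1829) + 71 = 1493 + 71 = 1564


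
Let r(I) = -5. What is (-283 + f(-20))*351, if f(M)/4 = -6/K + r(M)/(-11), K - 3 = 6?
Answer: -1095939/11 ≈ -99631.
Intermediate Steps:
K = 9 (K = 3 + 6 = 9)
f(M) = -28/33 (f(M) = 4*(-6/9 - 5/(-11)) = 4*(-6*⅑ - 5*(-1/11)) = 4*(-⅔ + 5/11) = 4*(-7/33) = -28/33)
(-283 + f(-20))*351 = (-283 - 28/33)*351 = -9367/33*351 = -1095939/11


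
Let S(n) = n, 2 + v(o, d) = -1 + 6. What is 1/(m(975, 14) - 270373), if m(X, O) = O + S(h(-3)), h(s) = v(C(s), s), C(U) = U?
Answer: -1/270356 ≈ -3.6988e-6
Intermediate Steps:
v(o, d) = 3 (v(o, d) = -2 + (-1 + 6) = -2 + 5 = 3)
h(s) = 3
m(X, O) = 3 + O (m(X, O) = O + 3 = 3 + O)
1/(m(975, 14) - 270373) = 1/((3 + 14) - 270373) = 1/(17 - 270373) = 1/(-270356) = -1/270356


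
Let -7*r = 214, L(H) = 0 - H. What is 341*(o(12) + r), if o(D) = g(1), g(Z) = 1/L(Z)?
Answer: -75361/7 ≈ -10766.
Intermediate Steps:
L(H) = -H
g(Z) = -1/Z (g(Z) = 1/(-Z) = -1/Z)
o(D) = -1 (o(D) = -1/1 = -1*1 = -1)
r = -214/7 (r = -⅐*214 = -214/7 ≈ -30.571)
341*(o(12) + r) = 341*(-1 - 214/7) = 341*(-221/7) = -75361/7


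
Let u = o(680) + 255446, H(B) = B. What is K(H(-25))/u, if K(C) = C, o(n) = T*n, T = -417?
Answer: 25/28114 ≈ 0.00088924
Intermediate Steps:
o(n) = -417*n
u = -28114 (u = -417*680 + 255446 = -283560 + 255446 = -28114)
K(H(-25))/u = -25/(-28114) = -25*(-1/28114) = 25/28114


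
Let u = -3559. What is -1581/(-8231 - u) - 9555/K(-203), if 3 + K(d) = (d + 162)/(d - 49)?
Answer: 173086959/51392 ≈ 3368.0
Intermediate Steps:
K(d) = -3 + (162 + d)/(-49 + d) (K(d) = -3 + (d + 162)/(d - 49) = -3 + (162 + d)/(-49 + d))
-1581/(-8231 - u) - 9555/K(-203) = -1581/(-8231 - 1*(-3559)) - 9555*(-49 - 203)/(309 - 2*(-203)) = -1581/(-8231 + 3559) - 9555*(-252/(309 + 406)) = -1581/(-4672) - 9555/((-1/252*715)) = -1581*(-1/4672) - 9555/(-715/252) = 1581/4672 - 9555*(-252/715) = 1581/4672 + 37044/11 = 173086959/51392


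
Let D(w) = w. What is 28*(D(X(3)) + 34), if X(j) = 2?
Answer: 1008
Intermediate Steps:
28*(D(X(3)) + 34) = 28*(2 + 34) = 28*36 = 1008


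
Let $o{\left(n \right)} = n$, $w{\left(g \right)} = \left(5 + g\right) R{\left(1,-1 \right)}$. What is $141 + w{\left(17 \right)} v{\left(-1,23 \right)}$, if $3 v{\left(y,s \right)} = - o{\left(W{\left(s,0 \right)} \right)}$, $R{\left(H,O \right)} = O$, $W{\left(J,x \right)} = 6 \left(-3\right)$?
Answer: $9$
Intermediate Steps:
$W{\left(J,x \right)} = -18$
$w{\left(g \right)} = -5 - g$ ($w{\left(g \right)} = \left(5 + g\right) \left(-1\right) = -5 - g$)
$v{\left(y,s \right)} = 6$ ($v{\left(y,s \right)} = \frac{\left(-1\right) \left(-18\right)}{3} = \frac{1}{3} \cdot 18 = 6$)
$141 + w{\left(17 \right)} v{\left(-1,23 \right)} = 141 + \left(-5 - 17\right) 6 = 141 - 132 = 9$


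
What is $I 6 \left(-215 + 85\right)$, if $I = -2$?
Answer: $1560$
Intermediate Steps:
$I 6 \left(-215 + 85\right) = \left(-2\right) 6 \left(-215 + 85\right) = \left(-12\right) \left(-130\right) = 1560$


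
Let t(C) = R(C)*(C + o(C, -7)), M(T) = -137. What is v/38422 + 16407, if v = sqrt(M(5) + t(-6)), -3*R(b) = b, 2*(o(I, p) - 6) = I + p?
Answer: 16407 + 5*I*sqrt(6)/38422 ≈ 16407.0 + 0.00031876*I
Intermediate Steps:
o(I, p) = 6 + I/2 + p/2 (o(I, p) = 6 + (I + p)/2 = 6 + (I/2 + p/2) = 6 + I/2 + p/2)
R(b) = -b/3
t(C) = -C*(5/2 + 3*C/2)/3 (t(C) = (-C/3)*(C + (6 + C/2 + (1/2)*(-7))) = (-C/3)*(C + (6 + C/2 - 7/2)) = (-C/3)*(C + (5/2 + C/2)) = (-C/3)*(5/2 + 3*C/2) = -C*(5/2 + 3*C/2)/3)
v = 5*I*sqrt(6) (v = sqrt(-137 - 1/6*(-6)*(5 + 3*(-6))) = sqrt(-137 - 1/6*(-6)*(5 - 18)) = sqrt(-137 - 1/6*(-6)*(-13)) = sqrt(-137 - 13) = sqrt(-150) = 5*I*sqrt(6) ≈ 12.247*I)
v/38422 + 16407 = (5*I*sqrt(6))/38422 + 16407 = (5*I*sqrt(6))*(1/38422) + 16407 = 5*I*sqrt(6)/38422 + 16407 = 16407 + 5*I*sqrt(6)/38422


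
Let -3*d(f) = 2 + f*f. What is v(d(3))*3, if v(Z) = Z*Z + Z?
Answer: 88/3 ≈ 29.333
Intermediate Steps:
d(f) = -⅔ - f²/3 (d(f) = -(2 + f*f)/3 = -(2 + f²)/3 = -⅔ - f²/3)
v(Z) = Z + Z² (v(Z) = Z² + Z = Z + Z²)
v(d(3))*3 = ((-⅔ - ⅓*3²)*(1 + (-⅔ - ⅓*3²)))*3 = ((-⅔ - ⅓*9)*(1 + (-⅔ - ⅓*9)))*3 = ((-⅔ - 3)*(1 + (-⅔ - 3)))*3 = -11*(1 - 11/3)/3*3 = -11/3*(-8/3)*3 = (88/9)*3 = 88/3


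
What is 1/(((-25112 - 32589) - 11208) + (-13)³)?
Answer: -1/71106 ≈ -1.4064e-5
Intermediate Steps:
1/(((-25112 - 32589) - 11208) + (-13)³) = 1/((-57701 - 11208) - 2197) = 1/(-68909 - 2197) = 1/(-71106) = -1/71106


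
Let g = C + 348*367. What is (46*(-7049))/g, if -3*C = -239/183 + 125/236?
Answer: -6001663608/2363918479 ≈ -2.5389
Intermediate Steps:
C = 33529/129564 (C = -(-239/183 + 125/236)/3 = -⅓*(-33529/43188) = 33529/129564 ≈ 0.25878)
g = 16547429353/129564 (g = 33529/129564 + 348*367 = 33529/129564 + 127716 = 16547429353/129564 ≈ 1.2772e+5)
(46*(-7049))/g = (46*(-7049))/(16547429353/129564) = -324254*129564/16547429353 = -6001663608/2363918479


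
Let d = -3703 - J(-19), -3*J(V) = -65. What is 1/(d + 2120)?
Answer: -3/4814 ≈ -0.00062318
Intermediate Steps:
J(V) = 65/3 (J(V) = -⅓*(-65) = 65/3)
d = -11174/3 (d = -3703 - 1*65/3 = -3703 - 65/3 = -11174/3 ≈ -3724.7)
1/(d + 2120) = 1/(-11174/3 + 2120) = 1/(-4814/3) = -3/4814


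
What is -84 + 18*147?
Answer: 2562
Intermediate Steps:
-84 + 18*147 = -84 + 2646 = 2562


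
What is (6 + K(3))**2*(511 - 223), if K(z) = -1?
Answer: 7200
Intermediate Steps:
(6 + K(3))**2*(511 - 223) = (6 - 1)**2*(511 - 223) = 5**2*288 = 25*288 = 7200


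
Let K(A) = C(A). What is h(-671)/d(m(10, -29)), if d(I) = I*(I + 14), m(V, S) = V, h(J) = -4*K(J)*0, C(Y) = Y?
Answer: 0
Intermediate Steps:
K(A) = A
h(J) = 0 (h(J) = -4*J*0 = 0)
d(I) = I*(14 + I)
h(-671)/d(m(10, -29)) = 0/((10*(14 + 10))) = 0/((10*24)) = 0/240 = 0*(1/240) = 0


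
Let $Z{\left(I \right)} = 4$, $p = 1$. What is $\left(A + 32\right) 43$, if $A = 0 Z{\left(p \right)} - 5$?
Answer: $1161$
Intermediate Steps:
$A = -5$ ($A = 0 \cdot 4 - 5 = 0 - 5 = -5$)
$\left(A + 32\right) 43 = \left(-5 + 32\right) 43 = 27 \cdot 43 = 1161$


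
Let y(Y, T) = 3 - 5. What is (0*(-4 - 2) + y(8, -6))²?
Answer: 4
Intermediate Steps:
y(Y, T) = -2
(0*(-4 - 2) + y(8, -6))² = (0*(-4 - 2) - 2)² = (0*(-6) - 2)² = (0 - 2)² = (-2)² = 4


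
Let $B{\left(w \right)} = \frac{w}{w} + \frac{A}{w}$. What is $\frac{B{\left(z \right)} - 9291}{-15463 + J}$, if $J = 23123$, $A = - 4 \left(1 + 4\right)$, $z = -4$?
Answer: $- \frac{1857}{1532} \approx -1.2121$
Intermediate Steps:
$A = -20$ ($A = \left(-4\right) 5 = -20$)
$B{\left(w \right)} = 1 - \frac{20}{w}$ ($B{\left(w \right)} = \frac{w}{w} - \frac{20}{w} = 1 - \frac{20}{w}$)
$\frac{B{\left(z \right)} - 9291}{-15463 + J} = \frac{\frac{-20 - 4}{-4} - 9291}{-15463 + 23123} = \frac{\left(- \frac{1}{4}\right) \left(-24\right) - 9291}{7660} = \left(6 - 9291\right) \frac{1}{7660} = \left(-9285\right) \frac{1}{7660} = - \frac{1857}{1532}$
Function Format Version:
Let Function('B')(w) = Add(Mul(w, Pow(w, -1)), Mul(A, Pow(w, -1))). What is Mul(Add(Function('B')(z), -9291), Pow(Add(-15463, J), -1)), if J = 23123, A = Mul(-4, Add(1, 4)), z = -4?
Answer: Rational(-1857, 1532) ≈ -1.2121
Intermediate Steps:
A = -20 (A = Mul(-4, 5) = -20)
Function('B')(w) = Add(1, Mul(-20, Pow(w, -1))) (Function('B')(w) = Add(Mul(w, Pow(w, -1)), Mul(-20, Pow(w, -1))) = Add(1, Mul(-20, Pow(w, -1))))
Mul(Add(Function('B')(z), -9291), Pow(Add(-15463, J), -1)) = Mul(Add(Mul(Pow(-4, -1), Add(-20, -4)), -9291), Pow(Add(-15463, 23123), -1)) = Mul(Add(Mul(Rational(-1, 4), -24), -9291), Pow(7660, -1)) = Mul(Add(6, -9291), Rational(1, 7660)) = Mul(-9285, Rational(1, 7660)) = Rational(-1857, 1532)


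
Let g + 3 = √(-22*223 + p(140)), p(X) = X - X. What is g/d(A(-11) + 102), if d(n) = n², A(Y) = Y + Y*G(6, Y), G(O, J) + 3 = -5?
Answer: -3/32041 + I*√4906/32041 ≈ -9.363e-5 + 0.002186*I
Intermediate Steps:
G(O, J) = -8 (G(O, J) = -3 - 5 = -8)
A(Y) = -7*Y (A(Y) = Y + Y*(-8) = Y - 8*Y = -7*Y)
p(X) = 0
g = -3 + I*√4906 (g = -3 + √(-22*223 + 0) = -3 + √(-4906 + 0) = -3 + √(-4906) = -3 + I*√4906 ≈ -3.0 + 70.043*I)
g/d(A(-11) + 102) = (-3 + I*√4906)/((-7*(-11) + 102)²) = (-3 + I*√4906)/((77 + 102)²) = (-3 + I*√4906)/(179²) = (-3 + I*√4906)/32041 = (-3 + I*√4906)*(1/32041) = -3/32041 + I*√4906/32041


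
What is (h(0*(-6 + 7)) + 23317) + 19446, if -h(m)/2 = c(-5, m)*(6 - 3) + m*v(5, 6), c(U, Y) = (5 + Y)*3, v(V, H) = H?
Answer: 42673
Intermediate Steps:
c(U, Y) = 15 + 3*Y
h(m) = -90 - 30*m (h(m) = -2*((15 + 3*m)*(6 - 3) + m*6) = -2*((15 + 3*m)*3 + 6*m) = -2*((45 + 9*m) + 6*m) = -2*(45 + 15*m) = -90 - 30*m)
(h(0*(-6 + 7)) + 23317) + 19446 = ((-90 - 0*(-6 + 7)) + 23317) + 19446 = ((-90 - 0) + 23317) + 19446 = ((-90 - 30*0) + 23317) + 19446 = ((-90 + 0) + 23317) + 19446 = (-90 + 23317) + 19446 = 23227 + 19446 = 42673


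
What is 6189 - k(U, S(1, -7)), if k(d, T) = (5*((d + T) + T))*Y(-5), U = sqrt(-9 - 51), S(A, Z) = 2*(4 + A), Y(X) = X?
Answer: 6689 + 50*I*sqrt(15) ≈ 6689.0 + 193.65*I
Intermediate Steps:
S(A, Z) = 8 + 2*A
U = 2*I*sqrt(15) (U = sqrt(-60) = 2*I*sqrt(15) ≈ 7.746*I)
k(d, T) = -50*T - 25*d (k(d, T) = (5*((d + T) + T))*(-5) = (5*((T + d) + T))*(-5) = (5*(d + 2*T))*(-5) = (5*d + 10*T)*(-5) = -50*T - 25*d)
6189 - k(U, S(1, -7)) = 6189 - (-50*(8 + 2*1) - 50*I*sqrt(15)) = 6189 - (-50*(8 + 2) - 50*I*sqrt(15)) = 6189 - (-50*10 - 50*I*sqrt(15)) = 6189 - (-500 - 50*I*sqrt(15)) = 6189 + (500 + 50*I*sqrt(15)) = 6689 + 50*I*sqrt(15)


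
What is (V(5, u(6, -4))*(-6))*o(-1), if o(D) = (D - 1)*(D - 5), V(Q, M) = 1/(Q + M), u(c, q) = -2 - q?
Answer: -72/7 ≈ -10.286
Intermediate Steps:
V(Q, M) = 1/(M + Q)
o(D) = (-1 + D)*(-5 + D)
(V(5, u(6, -4))*(-6))*o(-1) = (-6/((-2 - 1*(-4)) + 5))*(5 + (-1)² - 6*(-1)) = (-6/((-2 + 4) + 5))*(5 + 1 + 6) = (-6/(2 + 5))*12 = (-6/7)*12 = ((⅐)*(-6))*12 = -6/7*12 = -72/7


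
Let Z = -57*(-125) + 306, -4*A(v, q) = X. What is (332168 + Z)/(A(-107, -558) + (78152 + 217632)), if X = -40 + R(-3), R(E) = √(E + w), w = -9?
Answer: 133935128808/116658787249 + 679198*I*√3/349976361747 ≈ 1.1481 + 3.3614e-6*I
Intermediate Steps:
R(E) = √(-9 + E) (R(E) = √(E - 9) = √(-9 + E))
X = -40 + 2*I*√3 (X = -40 + √(-9 - 3) = -40 + √(-12) = -40 + 2*I*√3 ≈ -40.0 + 3.4641*I)
A(v, q) = 10 - I*√3/2 (A(v, q) = -(-40 + 2*I*√3)/4 = 10 - I*√3/2)
Z = 7431 (Z = 7125 + 306 = 7431)
(332168 + Z)/(A(-107, -558) + (78152 + 217632)) = (332168 + 7431)/((10 - I*√3/2) + (78152 + 217632)) = 339599/((10 - I*√3/2) + 295784) = 339599/(295794 - I*√3/2)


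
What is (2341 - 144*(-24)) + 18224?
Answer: 24021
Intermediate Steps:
(2341 - 144*(-24)) + 18224 = (2341 + 3456) + 18224 = 5797 + 18224 = 24021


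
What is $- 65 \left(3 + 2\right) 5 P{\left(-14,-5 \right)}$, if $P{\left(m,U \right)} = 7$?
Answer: $-11375$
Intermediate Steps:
$- 65 \left(3 + 2\right) 5 P{\left(-14,-5 \right)} = - 65 \left(3 + 2\right) 5 \cdot 7 = - 65 \cdot 5 \cdot 5 \cdot 7 = \left(-65\right) 25 \cdot 7 = \left(-1625\right) 7 = -11375$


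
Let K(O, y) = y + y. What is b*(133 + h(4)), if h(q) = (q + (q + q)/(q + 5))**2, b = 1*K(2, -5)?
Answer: -127090/81 ≈ -1569.0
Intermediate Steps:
K(O, y) = 2*y
b = -10 (b = 1*(2*(-5)) = 1*(-10) = -10)
h(q) = (q + 2*q/(5 + q))**2 (h(q) = (q + (2*q)/(5 + q))**2 = (q + 2*q/(5 + q))**2)
b*(133 + h(4)) = -10*(133 + 4**2*(7 + 4)**2/(5 + 4)**2) = -10*(133 + 16*11**2/9**2) = -10*(133 + 16*(1/81)*121) = -10*(133 + 1936/81) = -10*12709/81 = -127090/81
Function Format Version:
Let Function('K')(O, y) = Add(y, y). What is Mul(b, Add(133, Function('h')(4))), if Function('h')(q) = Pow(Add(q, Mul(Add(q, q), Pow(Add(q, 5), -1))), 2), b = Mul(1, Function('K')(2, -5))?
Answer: Rational(-127090, 81) ≈ -1569.0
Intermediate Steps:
Function('K')(O, y) = Mul(2, y)
b = -10 (b = Mul(1, Mul(2, -5)) = Mul(1, -10) = -10)
Function('h')(q) = Pow(Add(q, Mul(2, q, Pow(Add(5, q), -1))), 2) (Function('h')(q) = Pow(Add(q, Mul(Mul(2, q), Pow(Add(5, q), -1))), 2) = Pow(Add(q, Mul(2, q, Pow(Add(5, q), -1))), 2))
Mul(b, Add(133, Function('h')(4))) = Mul(-10, Add(133, Mul(Pow(4, 2), Pow(Add(5, 4), -2), Pow(Add(7, 4), 2)))) = Mul(-10, Add(133, Mul(16, Pow(9, -2), Pow(11, 2)))) = Mul(-10, Add(133, Mul(16, Rational(1, 81), 121))) = Mul(-10, Add(133, Rational(1936, 81))) = Mul(-10, Rational(12709, 81)) = Rational(-127090, 81)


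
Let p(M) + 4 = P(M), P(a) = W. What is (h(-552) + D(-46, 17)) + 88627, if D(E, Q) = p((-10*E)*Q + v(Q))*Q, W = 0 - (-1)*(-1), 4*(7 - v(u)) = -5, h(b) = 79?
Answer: 88621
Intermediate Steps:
v(u) = 33/4 (v(u) = 7 - ¼*(-5) = 7 + 5/4 = 33/4)
W = -1 (W = 0 - 1*1 = 0 - 1 = -1)
P(a) = -1
p(M) = -5 (p(M) = -4 - 1 = -5)
D(E, Q) = -5*Q
(h(-552) + D(-46, 17)) + 88627 = (79 - 5*17) + 88627 = (79 - 85) + 88627 = -6 + 88627 = 88621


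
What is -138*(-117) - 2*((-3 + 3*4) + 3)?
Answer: 16122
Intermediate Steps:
-138*(-117) - 2*((-3 + 3*4) + 3) = 16146 - 2*((-3 + 12) + 3) = 16146 - 2*(9 + 3) = 16146 - 2*12 = 16146 - 24 = 16122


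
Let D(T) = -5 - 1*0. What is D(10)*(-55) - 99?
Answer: 176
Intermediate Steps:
D(T) = -5 (D(T) = -5 + 0 = -5)
D(10)*(-55) - 99 = -5*(-55) - 99 = 275 - 99 = 176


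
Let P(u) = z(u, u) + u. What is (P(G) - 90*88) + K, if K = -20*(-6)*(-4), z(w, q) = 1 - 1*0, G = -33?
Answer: -8432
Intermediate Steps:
z(w, q) = 1 (z(w, q) = 1 + 0 = 1)
K = -480 (K = 120*(-4) = -480)
P(u) = 1 + u
(P(G) - 90*88) + K = ((1 - 33) - 90*88) - 480 = (-32 - 7920) - 480 = -7952 - 480 = -8432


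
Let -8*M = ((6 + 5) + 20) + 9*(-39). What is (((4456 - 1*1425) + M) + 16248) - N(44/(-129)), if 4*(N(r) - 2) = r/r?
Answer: 77267/4 ≈ 19317.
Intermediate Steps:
M = 40 (M = -(((6 + 5) + 20) + 9*(-39))/8 = -((11 + 20) - 351)/8 = -(31 - 351)/8 = -1/8*(-320) = 40)
N(r) = 9/4 (N(r) = 2 + (r/r)/4 = 2 + (1/4)*1 = 2 + 1/4 = 9/4)
(((4456 - 1*1425) + M) + 16248) - N(44/(-129)) = (((4456 - 1*1425) + 40) + 16248) - 1*9/4 = (((4456 - 1425) + 40) + 16248) - 9/4 = ((3031 + 40) + 16248) - 9/4 = (3071 + 16248) - 9/4 = 19319 - 9/4 = 77267/4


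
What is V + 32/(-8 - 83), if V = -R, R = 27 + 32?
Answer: -5401/91 ≈ -59.352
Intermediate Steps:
R = 59
V = -59 (V = -1*59 = -59)
V + 32/(-8 - 83) = -59 + 32/(-8 - 83) = -59 + 32/(-91) = -59 + 32*(-1/91) = -59 - 32/91 = -5401/91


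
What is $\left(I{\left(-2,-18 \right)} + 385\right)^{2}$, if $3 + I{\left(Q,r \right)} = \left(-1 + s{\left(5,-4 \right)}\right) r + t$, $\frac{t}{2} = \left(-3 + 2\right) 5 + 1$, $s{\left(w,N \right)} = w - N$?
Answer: $52900$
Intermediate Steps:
$t = -8$ ($t = 2 \left(\left(-3 + 2\right) 5 + 1\right) = 2 \left(\left(-1\right) 5 + 1\right) = 2 \left(-5 + 1\right) = 2 \left(-4\right) = -8$)
$I{\left(Q,r \right)} = -11 + 8 r$ ($I{\left(Q,r \right)} = -3 + \left(\left(-1 + \left(5 - -4\right)\right) r - 8\right) = -3 + \left(\left(-1 + \left(5 + 4\right)\right) r - 8\right) = -3 + \left(\left(-1 + 9\right) r - 8\right) = -3 + \left(8 r - 8\right) = -3 + \left(-8 + 8 r\right) = -11 + 8 r$)
$\left(I{\left(-2,-18 \right)} + 385\right)^{2} = \left(\left(-11 + 8 \left(-18\right)\right) + 385\right)^{2} = \left(\left(-11 - 144\right) + 385\right)^{2} = \left(-155 + 385\right)^{2} = 230^{2} = 52900$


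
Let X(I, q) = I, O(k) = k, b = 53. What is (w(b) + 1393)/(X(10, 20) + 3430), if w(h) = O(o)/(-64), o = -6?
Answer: 44579/110080 ≈ 0.40497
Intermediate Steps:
w(h) = 3/32 (w(h) = -6/(-64) = -6*(-1/64) = 3/32)
(w(b) + 1393)/(X(10, 20) + 3430) = (3/32 + 1393)/(10 + 3430) = (44579/32)/3440 = (44579/32)*(1/3440) = 44579/110080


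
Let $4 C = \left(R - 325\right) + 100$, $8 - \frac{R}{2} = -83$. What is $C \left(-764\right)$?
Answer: $8213$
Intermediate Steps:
$R = 182$ ($R = 16 - -166 = 16 + 166 = 182$)
$C = - \frac{43}{4}$ ($C = \frac{\left(182 - 325\right) + 100}{4} = \frac{-143 + 100}{4} = \frac{1}{4} \left(-43\right) = - \frac{43}{4} \approx -10.75$)
$C \left(-764\right) = \left(- \frac{43}{4}\right) \left(-764\right) = 8213$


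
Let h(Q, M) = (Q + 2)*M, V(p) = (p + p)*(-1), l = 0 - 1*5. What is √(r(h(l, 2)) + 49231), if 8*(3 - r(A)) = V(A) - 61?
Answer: 3*√87538/4 ≈ 221.90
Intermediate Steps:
l = -5 (l = 0 - 5 = -5)
V(p) = -2*p (V(p) = (2*p)*(-1) = -2*p)
h(Q, M) = M*(2 + Q) (h(Q, M) = (2 + Q)*M = M*(2 + Q))
r(A) = 85/8 + A/4 (r(A) = 3 - (-2*A - 61)/8 = 3 - (-61 - 2*A)/8 = 3 + (61/8 + A/4) = 85/8 + A/4)
√(r(h(l, 2)) + 49231) = √((85/8 + (2*(2 - 5))/4) + 49231) = √((85/8 + (2*(-3))/4) + 49231) = √((85/8 + (¼)*(-6)) + 49231) = √((85/8 - 3/2) + 49231) = √(73/8 + 49231) = √(393921/8) = 3*√87538/4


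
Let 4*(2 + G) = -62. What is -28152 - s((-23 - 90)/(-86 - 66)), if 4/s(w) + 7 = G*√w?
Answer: -436893320/15519 + 80*√4294/15519 ≈ -28152.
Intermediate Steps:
G = -35/2 (G = -2 + (¼)*(-62) = -2 - 31/2 = -35/2 ≈ -17.500)
s(w) = 4/(-7 - 35*√w/2)
-28152 - s((-23 - 90)/(-86 - 66)) = -28152 - (-8)/(14 + 35*√((-23 - 90)/(-86 - 66))) = -28152 - (-8)/(14 + 35*√(-113/(-152))) = -28152 - (-8)/(14 + 35*√(-113*(-1/152))) = -28152 - (-8)/(14 + 35*√(113/152)) = -28152 - (-8)/(14 + 35*(√4294/76)) = -28152 - (-8)/(14 + 35*√4294/76) = -28152 + 8/(14 + 35*√4294/76)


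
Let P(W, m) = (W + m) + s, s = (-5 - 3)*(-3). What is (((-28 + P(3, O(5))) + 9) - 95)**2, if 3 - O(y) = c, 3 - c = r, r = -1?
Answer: 7744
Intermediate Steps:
c = 4 (c = 3 - 1*(-1) = 3 + 1 = 4)
O(y) = -1 (O(y) = 3 - 1*4 = 3 - 4 = -1)
s = 24 (s = -8*(-3) = 24)
P(W, m) = 24 + W + m (P(W, m) = (W + m) + 24 = 24 + W + m)
(((-28 + P(3, O(5))) + 9) - 95)**2 = (((-28 + (24 + 3 - 1)) + 9) - 95)**2 = (((-28 + 26) + 9) - 95)**2 = ((-2 + 9) - 95)**2 = (7 - 95)**2 = (-88)**2 = 7744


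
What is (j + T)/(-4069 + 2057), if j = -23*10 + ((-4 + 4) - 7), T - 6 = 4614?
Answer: -4383/2012 ≈ -2.1784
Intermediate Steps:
T = 4620 (T = 6 + 4614 = 4620)
j = -237 (j = -230 + (0 - 7) = -230 - 7 = -237)
(j + T)/(-4069 + 2057) = (-237 + 4620)/(-4069 + 2057) = 4383/(-2012) = 4383*(-1/2012) = -4383/2012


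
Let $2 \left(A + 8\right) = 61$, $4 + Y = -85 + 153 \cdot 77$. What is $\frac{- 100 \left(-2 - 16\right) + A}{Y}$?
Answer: $\frac{3645}{23384} \approx 0.15588$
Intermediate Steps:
$Y = 11692$ ($Y = -4 + \left(-85 + 153 \cdot 77\right) = -4 + \left(-85 + 11781\right) = -4 + 11696 = 11692$)
$A = \frac{45}{2}$ ($A = -8 + \frac{1}{2} \cdot 61 = -8 + \frac{61}{2} = \frac{45}{2} \approx 22.5$)
$\frac{- 100 \left(-2 - 16\right) + A}{Y} = \frac{- 100 \left(-2 - 16\right) + \frac{45}{2}}{11692} = \left(\left(-100\right) \left(-18\right) + \frac{45}{2}\right) \frac{1}{11692} = \left(1800 + \frac{45}{2}\right) \frac{1}{11692} = \frac{3645}{2} \cdot \frac{1}{11692} = \frac{3645}{23384}$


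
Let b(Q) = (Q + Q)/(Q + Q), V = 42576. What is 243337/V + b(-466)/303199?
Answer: 73779577639/12909000624 ≈ 5.7154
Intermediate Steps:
b(Q) = 1 (b(Q) = (2*Q)/((2*Q)) = (2*Q)*(1/(2*Q)) = 1)
243337/V + b(-466)/303199 = 243337/42576 + 1/303199 = 73779577639/12909000624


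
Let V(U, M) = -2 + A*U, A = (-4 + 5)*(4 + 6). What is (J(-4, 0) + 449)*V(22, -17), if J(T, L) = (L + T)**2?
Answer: 101370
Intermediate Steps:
A = 10 (A = 1*10 = 10)
V(U, M) = -2 + 10*U
(J(-4, 0) + 449)*V(22, -17) = ((0 - 4)**2 + 449)*(-2 + 10*22) = ((-4)**2 + 449)*(-2 + 220) = (16 + 449)*218 = 465*218 = 101370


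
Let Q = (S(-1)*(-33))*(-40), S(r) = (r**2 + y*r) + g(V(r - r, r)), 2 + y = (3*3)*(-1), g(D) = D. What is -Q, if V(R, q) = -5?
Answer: -9240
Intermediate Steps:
y = -11 (y = -2 + (3*3)*(-1) = -2 + 9*(-1) = -2 - 9 = -11)
S(r) = -5 + r**2 - 11*r (S(r) = (r**2 - 11*r) - 5 = -5 + r**2 - 11*r)
Q = 9240 (Q = ((-5 + (-1)**2 - 11*(-1))*(-33))*(-40) = ((-5 + 1 + 11)*(-33))*(-40) = (7*(-33))*(-40) = -231*(-40) = 9240)
-Q = -1*9240 = -9240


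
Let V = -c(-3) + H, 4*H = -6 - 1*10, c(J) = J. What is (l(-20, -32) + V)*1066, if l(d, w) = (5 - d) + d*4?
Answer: -59696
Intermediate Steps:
H = -4 (H = (-6 - 1*10)/4 = (-6 - 10)/4 = (¼)*(-16) = -4)
l(d, w) = 5 + 3*d (l(d, w) = (5 - d) + 4*d = 5 + 3*d)
V = -1 (V = -1*(-3) - 4 = 3 - 4 = -1)
(l(-20, -32) + V)*1066 = ((5 + 3*(-20)) - 1)*1066 = ((5 - 60) - 1)*1066 = (-55 - 1)*1066 = -56*1066 = -59696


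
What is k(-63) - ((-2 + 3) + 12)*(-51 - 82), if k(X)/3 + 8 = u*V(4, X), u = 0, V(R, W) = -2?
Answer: 1705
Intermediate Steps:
k(X) = -24 (k(X) = -24 + 3*(0*(-2)) = -24 + 3*0 = -24 + 0 = -24)
k(-63) - ((-2 + 3) + 12)*(-51 - 82) = -24 - ((-2 + 3) + 12)*(-51 - 82) = -24 - (1 + 12)*(-133) = -24 - 13*(-133) = -24 - 1*(-1729) = -24 + 1729 = 1705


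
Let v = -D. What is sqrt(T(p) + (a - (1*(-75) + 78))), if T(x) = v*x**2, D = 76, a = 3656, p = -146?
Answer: 7*I*sqrt(32987) ≈ 1271.4*I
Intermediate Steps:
v = -76 (v = -1*76 = -76)
T(x) = -76*x**2
sqrt(T(p) + (a - (1*(-75) + 78))) = sqrt(-76*(-146)**2 + (3656 - (1*(-75) + 78))) = sqrt(-76*21316 + (3656 - (-75 + 78))) = sqrt(-1620016 + (3656 - 1*3)) = sqrt(-1620016 + (3656 - 3)) = sqrt(-1620016 + 3653) = sqrt(-1616363) = 7*I*sqrt(32987)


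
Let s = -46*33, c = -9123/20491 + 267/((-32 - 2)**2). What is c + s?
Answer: -35962845819/23687596 ≈ -1518.2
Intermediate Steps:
c = -5075091/23687596 (c = -9123*1/20491 + 267/((-34)**2) = -9123/20491 + 267/1156 = -5075091/23687596 ≈ -0.21425)
s = -1518
c + s = -5075091/23687596 - 1518 = -35962845819/23687596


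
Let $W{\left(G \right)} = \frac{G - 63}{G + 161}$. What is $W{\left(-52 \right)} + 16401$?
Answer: $\frac{1787594}{109} \approx 16400.0$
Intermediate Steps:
$W{\left(G \right)} = \frac{-63 + G}{161 + G}$
$W{\left(-52 \right)} + 16401 = \frac{-63 - 52}{161 - 52} + 16401 = \frac{1}{109} \left(-115\right) + 16401 = - \frac{115}{109} + 16401 = \frac{1787594}{109}$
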